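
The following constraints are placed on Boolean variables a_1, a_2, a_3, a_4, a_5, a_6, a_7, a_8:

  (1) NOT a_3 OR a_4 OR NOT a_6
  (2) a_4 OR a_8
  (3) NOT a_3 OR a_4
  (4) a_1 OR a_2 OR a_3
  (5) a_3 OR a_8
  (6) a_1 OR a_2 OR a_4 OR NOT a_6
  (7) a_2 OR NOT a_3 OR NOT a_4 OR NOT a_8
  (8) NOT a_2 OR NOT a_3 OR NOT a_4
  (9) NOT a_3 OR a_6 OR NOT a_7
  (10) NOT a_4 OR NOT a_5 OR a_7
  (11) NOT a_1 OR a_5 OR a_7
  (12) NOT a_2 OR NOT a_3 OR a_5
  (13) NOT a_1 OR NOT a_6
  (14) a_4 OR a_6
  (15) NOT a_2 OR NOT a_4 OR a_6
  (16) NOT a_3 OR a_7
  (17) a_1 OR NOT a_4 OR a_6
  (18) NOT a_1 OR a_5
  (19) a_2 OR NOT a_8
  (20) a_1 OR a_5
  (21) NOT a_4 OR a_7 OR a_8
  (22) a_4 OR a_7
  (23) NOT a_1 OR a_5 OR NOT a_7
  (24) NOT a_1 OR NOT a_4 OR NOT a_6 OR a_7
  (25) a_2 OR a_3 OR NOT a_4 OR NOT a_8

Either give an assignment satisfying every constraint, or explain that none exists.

a_1 = False, a_2 = False, a_3 = True, a_4 = True, a_5 = True, a_6 = True, a_7 = True, a_8 = False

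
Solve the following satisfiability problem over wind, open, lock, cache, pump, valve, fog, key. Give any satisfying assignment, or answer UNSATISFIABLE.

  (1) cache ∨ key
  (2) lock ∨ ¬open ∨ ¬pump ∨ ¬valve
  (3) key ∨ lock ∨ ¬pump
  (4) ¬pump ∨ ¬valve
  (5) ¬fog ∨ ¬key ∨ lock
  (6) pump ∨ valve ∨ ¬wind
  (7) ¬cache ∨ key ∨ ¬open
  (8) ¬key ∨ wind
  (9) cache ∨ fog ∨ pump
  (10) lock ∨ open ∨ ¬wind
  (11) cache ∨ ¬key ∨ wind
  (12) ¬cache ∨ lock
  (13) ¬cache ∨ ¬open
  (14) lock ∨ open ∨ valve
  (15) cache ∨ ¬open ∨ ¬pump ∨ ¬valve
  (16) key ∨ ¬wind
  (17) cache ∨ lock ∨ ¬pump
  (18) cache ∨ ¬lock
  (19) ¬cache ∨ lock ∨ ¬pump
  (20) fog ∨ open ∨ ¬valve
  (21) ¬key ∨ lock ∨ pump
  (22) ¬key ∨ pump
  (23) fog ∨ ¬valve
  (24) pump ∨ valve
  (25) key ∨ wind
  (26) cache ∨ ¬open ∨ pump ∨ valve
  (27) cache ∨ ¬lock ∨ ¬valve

Try wind = False:
  (¬key ∨ wind) forces key = False.
  clause (key ∨ wind) is falsified — backtrack.
So wind = True.
  then (key ∨ ¬wind) forces key = True.
  then (¬key ∨ pump) forces pump = True.
  then (¬pump ∨ ¬valve) forces valve = False.
Try open = True:
  (¬cache ∨ ¬open) forces cache = False.
  (cache ∨ lock ∨ ¬pump) forces lock = True.
  clause (cache ∨ ¬lock) is falsified — backtrack.
So open = False.
  then (lock ∨ open ∨ ¬wind) forces lock = True.
  then (cache ∨ ¬lock) forces cache = True.
Set fog = True.
All clauses satisfied.

wind: True, open: False, lock: True, cache: True, pump: True, valve: False, fog: True, key: True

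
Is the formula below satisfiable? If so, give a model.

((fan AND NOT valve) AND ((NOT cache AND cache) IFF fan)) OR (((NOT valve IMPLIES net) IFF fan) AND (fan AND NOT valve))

fan = True, net = True, cache = False, valve = False

  ((fan AND NOT valve) AND ((NOT cache AND cache) IFF fan)) OR (((NOT valve IMPLIES net) IFF fan) AND (fan AND NOT valve)) = True
    (fan AND NOT valve) AND ((NOT cache AND cache) IFF fan) = False
      fan AND NOT valve = True
        NOT valve = True
      (NOT cache AND cache) IFF fan = False
        NOT cache AND cache = False
          NOT cache = True
    ((NOT valve IMPLIES net) IFF fan) AND (fan AND NOT valve) = True
      (NOT valve IMPLIES net) IFF fan = True
        NOT valve IMPLIES net = True
          NOT valve = True
      fan AND NOT valve = True
        NOT valve = True
The formula evaluates to True.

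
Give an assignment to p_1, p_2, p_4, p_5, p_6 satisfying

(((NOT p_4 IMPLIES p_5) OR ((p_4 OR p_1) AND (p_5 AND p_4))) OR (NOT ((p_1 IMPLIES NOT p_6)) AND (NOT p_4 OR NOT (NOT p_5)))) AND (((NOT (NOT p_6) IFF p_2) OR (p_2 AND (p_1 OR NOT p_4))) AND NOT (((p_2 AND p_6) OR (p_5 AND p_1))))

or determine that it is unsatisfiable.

p_1 = False; p_2 = False; p_4 = False; p_5 = True; p_6 = False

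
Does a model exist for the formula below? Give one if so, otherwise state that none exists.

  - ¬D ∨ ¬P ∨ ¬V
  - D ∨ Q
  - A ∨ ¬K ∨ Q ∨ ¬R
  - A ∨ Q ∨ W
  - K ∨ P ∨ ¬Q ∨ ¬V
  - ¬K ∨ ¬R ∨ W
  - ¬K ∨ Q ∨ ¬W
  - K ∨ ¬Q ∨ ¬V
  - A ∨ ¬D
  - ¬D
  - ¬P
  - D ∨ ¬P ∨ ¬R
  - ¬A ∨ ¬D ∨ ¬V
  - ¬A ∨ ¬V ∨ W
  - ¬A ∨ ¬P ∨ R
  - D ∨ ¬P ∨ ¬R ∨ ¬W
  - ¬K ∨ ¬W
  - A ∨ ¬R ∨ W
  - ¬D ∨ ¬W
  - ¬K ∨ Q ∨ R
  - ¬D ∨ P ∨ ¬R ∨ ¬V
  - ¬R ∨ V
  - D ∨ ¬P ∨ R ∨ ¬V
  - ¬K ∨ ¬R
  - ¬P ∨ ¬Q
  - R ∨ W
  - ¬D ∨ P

V = False, W = True, R = False, Q = True, P = False, K = False, D = False, A = True

Unit clause (¬D) forces D = False.
Unit clause (¬P) forces P = False.
In (D ∨ Q) only Q is left, so Q = True.
Try V = True:
  (K ∨ P ∨ ¬Q ∨ ¬V) forces K = True.
  (¬K ∨ ¬W) forces W = False.
  (¬K ∨ ¬R ∨ W) forces R = False.
  clause (R ∨ W) is falsified — backtrack.
So V = False.
  then (¬R ∨ V) forces R = False.
  then (R ∨ W) forces W = True.
  then (¬K ∨ ¬W) forces K = False.
Set A = True.
All clauses satisfied.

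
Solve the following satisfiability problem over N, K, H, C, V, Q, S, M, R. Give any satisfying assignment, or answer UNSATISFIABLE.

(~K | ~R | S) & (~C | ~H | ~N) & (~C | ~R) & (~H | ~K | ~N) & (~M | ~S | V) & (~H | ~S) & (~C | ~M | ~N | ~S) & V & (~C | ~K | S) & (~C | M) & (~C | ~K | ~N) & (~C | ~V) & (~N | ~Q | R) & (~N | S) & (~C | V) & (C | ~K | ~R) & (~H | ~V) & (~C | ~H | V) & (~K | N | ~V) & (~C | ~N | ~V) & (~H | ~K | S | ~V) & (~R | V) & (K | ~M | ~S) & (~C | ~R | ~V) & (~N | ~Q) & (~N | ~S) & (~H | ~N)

N: False, K: False, H: False, C: False, V: True, Q: False, S: False, M: True, R: False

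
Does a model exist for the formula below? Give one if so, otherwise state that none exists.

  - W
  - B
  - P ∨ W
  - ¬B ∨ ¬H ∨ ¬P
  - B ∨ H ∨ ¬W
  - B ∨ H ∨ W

W = True, P = True, H = False, B = True

Unit clause (W) forces W = True.
Unit clause (B) forces B = True.
Set P = True.
  then (¬B ∨ ¬H ∨ ¬P) forces H = False.
Check each clause:
  (W): W holds.
  (B): B holds.
  (P ∨ W): P holds.
  (¬B ∨ ¬H ∨ ¬P): ¬H holds.
  (B ∨ H ∨ ¬W): B holds.
  (B ∨ H ∨ W): B holds.
All clauses satisfied.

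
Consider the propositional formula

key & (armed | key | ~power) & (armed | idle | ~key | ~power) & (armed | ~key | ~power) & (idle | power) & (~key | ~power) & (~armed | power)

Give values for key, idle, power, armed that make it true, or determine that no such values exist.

Unit clause (key) forces key = True.
In (~key | ~power) only ~power is left, so power = False.
In (~armed | power) only ~armed is left, so armed = False.
In (idle | power) only idle is left, so idle = True.
Check each clause:
  (key): key holds.
  (armed | key | ~power): key holds.
  (armed | idle | ~key | ~power): idle holds.
  (armed | ~key | ~power): ~power holds.
  (idle | power): idle holds.
  (~key | ~power): ~power holds.
  (~armed | power): ~armed holds.
All clauses satisfied.

key = True, idle = True, power = False, armed = False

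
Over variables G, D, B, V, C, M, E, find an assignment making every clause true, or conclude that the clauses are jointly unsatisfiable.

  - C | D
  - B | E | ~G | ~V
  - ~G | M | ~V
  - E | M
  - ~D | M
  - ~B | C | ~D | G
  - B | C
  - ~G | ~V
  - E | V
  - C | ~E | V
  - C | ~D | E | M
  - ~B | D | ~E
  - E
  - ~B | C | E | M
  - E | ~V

G = True; D = False; B = False; V = False; C = True; M = True; E = True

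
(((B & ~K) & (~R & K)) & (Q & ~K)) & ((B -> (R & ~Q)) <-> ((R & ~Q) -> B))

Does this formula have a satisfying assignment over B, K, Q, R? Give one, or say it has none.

UNSATISFIABLE

Case K = True: the conjunct ~K is False.
Case K = False: the conjunct K is False.
Both cases fail — unsatisfiable.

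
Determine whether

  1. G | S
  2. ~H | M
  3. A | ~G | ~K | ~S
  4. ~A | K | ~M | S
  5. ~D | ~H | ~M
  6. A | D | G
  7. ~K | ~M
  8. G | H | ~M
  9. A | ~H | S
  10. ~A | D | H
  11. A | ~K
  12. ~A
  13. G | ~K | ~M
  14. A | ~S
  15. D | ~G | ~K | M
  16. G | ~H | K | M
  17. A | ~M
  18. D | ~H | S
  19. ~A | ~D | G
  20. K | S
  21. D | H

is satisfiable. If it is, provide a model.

No satisfying assignment exists.

Case A = True:
  Clause (~A) is falsified — contradiction.
Case A = False:
  (A | ~K) forces K = False.
  (A | ~S) forces S = False.
  Clause (K | S) is falsified — contradiction.
Both cases fail, so the formula is unsatisfiable.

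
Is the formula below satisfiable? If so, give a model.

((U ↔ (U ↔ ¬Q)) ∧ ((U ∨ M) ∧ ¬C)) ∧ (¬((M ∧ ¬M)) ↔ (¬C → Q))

Case C = True: the conjunct ¬C is False.
Case C = False: the formula simplifies to ((U ↔ (U ↔ ¬Q)) ∧ (U ∨ M)) ∧ (¬((M ∧ ¬M)) ↔ Q).
  M = True: simplifies to (U ↔ (U ↔ ¬Q)) ∧ Q.
    Q = True: simplifies to U ↔ ¬U.
      U = True: this becomes True ↔ ¬True = False.
      U = False: this becomes False ↔ ¬False = False.
    Q = False: the conjunct Q is False.
  M = False: simplifies to ((U ↔ (U ↔ ¬Q)) ∧ U) ∧ Q.
    U = True: simplifies to ¬Q ∧ Q.
      Q = True: the conjunct ¬Q is False.
      Q = False: the conjunct Q is False.
    U = False: the conjunct U is False.
Both cases fail — unsatisfiable.

Unsatisfiable — no assignment works.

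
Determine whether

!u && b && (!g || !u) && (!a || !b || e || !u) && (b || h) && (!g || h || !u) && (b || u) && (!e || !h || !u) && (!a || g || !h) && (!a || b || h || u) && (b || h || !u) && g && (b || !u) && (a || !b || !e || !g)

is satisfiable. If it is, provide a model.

u=F, a=T, b=T, e=F, g=T, h=F

Unit clause (!u) forces u = False.
Unit clause (b) forces b = True.
Unit clause (g) forces g = True.
Set a = True.
Set e = False.
Set h = False.
All clauses satisfied.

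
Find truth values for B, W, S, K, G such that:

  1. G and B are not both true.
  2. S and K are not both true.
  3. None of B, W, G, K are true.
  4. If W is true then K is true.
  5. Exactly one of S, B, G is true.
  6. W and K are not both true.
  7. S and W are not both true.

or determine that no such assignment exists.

B = False, W = False, S = True, K = False, G = False

  (1) G=F, B=F — not both ✓
  (2) S=T, K=F — not both ✓
  (3) {B, W, G, K}: 0 true — none ✓
  (4) W=F ⇒ K: vacuous ✓
  (5) {S, B, G}: 1 true — exactly one ✓
  (6) W=F, K=F — not both ✓
  (7) S=T, W=F — not both ✓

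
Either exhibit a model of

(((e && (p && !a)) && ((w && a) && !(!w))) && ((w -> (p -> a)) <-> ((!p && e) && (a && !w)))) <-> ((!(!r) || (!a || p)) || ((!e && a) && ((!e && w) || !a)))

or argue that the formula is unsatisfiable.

a: True; w: True; e: True; p: False; r: False

  (((e && (p && !a)) && ((w && a) && !(!w))) && ((w -> (p -> a)) <-> ((!p && e) && (a && !w)))) <-> ((!(!r) || (!a || p)) || ((!e && a) && ((!e && w) || !a))) = True
    ((e && (p && !a)) && ((w && a) && !(!w))) && ((w -> (p -> a)) <-> ((!p && e) && (a && !w))) = False
      (e && (p && !a)) && ((w && a) && !(!w)) = False
        e && (p && !a) = False
          p && !a = False
            !a = False
        (w && a) && !(!w) = True
          w && a = True
          !(!w) = True
            !w = False
      (w -> (p -> a)) <-> ((!p && e) && (a && !w)) = False
        w -> (p -> a) = True
          p -> a = True
        (!p && e) && (a && !w) = False
          !p && e = True
            !p = True
          a && !w = False
            !w = False
    (!(!r) || (!a || p)) || ((!e && a) && ((!e && w) || !a)) = False
      !(!r) || (!a || p) = False
        !(!r) = False
          !r = True
        !a || p = False
          !a = False
      (!e && a) && ((!e && w) || !a) = False
        !e && a = False
          !e = False
        (!e && w) || !a = False
          !e && w = False
            !e = False
          !a = False
The formula evaluates to True.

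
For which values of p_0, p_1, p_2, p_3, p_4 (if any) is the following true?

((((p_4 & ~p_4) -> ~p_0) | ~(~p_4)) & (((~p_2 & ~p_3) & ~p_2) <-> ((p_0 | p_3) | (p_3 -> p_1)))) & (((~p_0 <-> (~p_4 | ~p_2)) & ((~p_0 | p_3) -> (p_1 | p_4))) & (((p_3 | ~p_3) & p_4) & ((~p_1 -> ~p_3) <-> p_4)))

p_0=F, p_1=F, p_2=F, p_3=F, p_4=T

  (((p_4 & ~p_4) -> ~p_0) | ~(~p_4)) & (((~p_2 & ~p_3) & ~p_2) <-> ((p_0 | p_3) | (p_3 -> p_1))) = True
    ((p_4 & ~p_4) -> ~p_0) | ~(~p_4) = True
      (p_4 & ~p_4) -> ~p_0 = True
        p_4 & ~p_4 = False
          ~p_4 = False
        ~p_0 = True
      ~(~p_4) = True
        ~p_4 = False
    ((~p_2 & ~p_3) & ~p_2) <-> ((p_0 | p_3) | (p_3 -> p_1)) = True
      (~p_2 & ~p_3) & ~p_2 = True
        ~p_2 & ~p_3 = True
          ~p_2 = True
          ~p_3 = True
        ~p_2 = True
      (p_0 | p_3) | (p_3 -> p_1) = True
        p_0 | p_3 = False
        p_3 -> p_1 = True
  ((~p_0 <-> (~p_4 | ~p_2)) & ((~p_0 | p_3) -> (p_1 | p_4))) & (((p_3 | ~p_3) & p_4) & ((~p_1 -> ~p_3) <-> p_4)) = True
    (~p_0 <-> (~p_4 | ~p_2)) & ((~p_0 | p_3) -> (p_1 | p_4)) = True
      ~p_0 <-> (~p_4 | ~p_2) = True
        ~p_0 = True
        ~p_4 | ~p_2 = True
          ~p_4 = False
          ~p_2 = True
      (~p_0 | p_3) -> (p_1 | p_4) = True
        ~p_0 | p_3 = True
          ~p_0 = True
        p_1 | p_4 = True
    ((p_3 | ~p_3) & p_4) & ((~p_1 -> ~p_3) <-> p_4) = True
      (p_3 | ~p_3) & p_4 = True
        p_3 | ~p_3 = True
          ~p_3 = True
      (~p_1 -> ~p_3) <-> p_4 = True
        ~p_1 -> ~p_3 = True
          ~p_1 = True
          ~p_3 = True
Both conjuncts True, so the formula holds.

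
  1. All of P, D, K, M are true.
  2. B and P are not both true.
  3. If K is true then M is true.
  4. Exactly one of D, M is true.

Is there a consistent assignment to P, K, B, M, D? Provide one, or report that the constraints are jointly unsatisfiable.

Unsatisfiable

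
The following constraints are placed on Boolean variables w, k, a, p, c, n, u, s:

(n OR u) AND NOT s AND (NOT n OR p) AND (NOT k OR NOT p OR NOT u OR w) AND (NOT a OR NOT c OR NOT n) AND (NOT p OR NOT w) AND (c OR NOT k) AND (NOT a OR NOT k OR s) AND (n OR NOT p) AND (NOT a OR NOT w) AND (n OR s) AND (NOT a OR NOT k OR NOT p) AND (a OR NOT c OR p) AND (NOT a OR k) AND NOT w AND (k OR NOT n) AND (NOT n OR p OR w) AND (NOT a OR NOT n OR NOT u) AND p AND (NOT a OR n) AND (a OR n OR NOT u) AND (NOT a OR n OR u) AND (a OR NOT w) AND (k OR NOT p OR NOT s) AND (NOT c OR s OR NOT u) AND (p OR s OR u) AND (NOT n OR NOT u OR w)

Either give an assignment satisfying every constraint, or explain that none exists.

Unit clause (NOT s) forces s = False.
In (n OR s) only n is left, so n = True.
Unit clause (NOT w) forces w = False.
In (k OR NOT n) only k is left, so k = True.
In (NOT n OR p OR w) only p is left, so p = True.
In (NOT n OR NOT u OR w) only NOT u is left, so u = False.
In (c OR NOT k) only c is left, so c = True.
In (NOT a OR NOT k OR s) only NOT a is left, so a = False.
All clauses satisfied.

w=F; k=T; a=F; p=T; c=T; n=T; u=F; s=F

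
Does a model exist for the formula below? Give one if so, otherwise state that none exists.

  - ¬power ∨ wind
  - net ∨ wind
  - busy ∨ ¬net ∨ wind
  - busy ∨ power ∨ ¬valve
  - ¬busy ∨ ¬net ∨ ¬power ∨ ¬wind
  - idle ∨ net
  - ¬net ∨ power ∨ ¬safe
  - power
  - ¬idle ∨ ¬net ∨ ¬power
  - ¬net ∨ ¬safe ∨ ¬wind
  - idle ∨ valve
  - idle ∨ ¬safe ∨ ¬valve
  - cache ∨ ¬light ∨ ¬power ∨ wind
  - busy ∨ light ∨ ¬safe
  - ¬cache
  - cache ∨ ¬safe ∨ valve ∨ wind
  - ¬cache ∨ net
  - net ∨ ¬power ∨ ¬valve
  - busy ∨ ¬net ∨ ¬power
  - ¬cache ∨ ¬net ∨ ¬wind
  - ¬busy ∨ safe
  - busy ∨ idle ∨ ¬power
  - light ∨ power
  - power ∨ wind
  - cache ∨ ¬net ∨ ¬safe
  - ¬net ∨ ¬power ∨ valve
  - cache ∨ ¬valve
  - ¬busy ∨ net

valve: False, safe: False, net: False, wind: True, idle: True, busy: False, power: True, light: False, cache: False

Unit clause (power) forces power = True.
Unit clause (¬cache) forces cache = False.
In (cache ∨ ¬valve) only ¬valve is left, so valve = False.
In (¬power ∨ wind) only wind is left, so wind = True.
In (idle ∨ valve) only idle is left, so idle = True.
In (¬net ∨ ¬power ∨ valve) only ¬net is left, so net = False.
In (¬busy ∨ net) only ¬busy is left, so busy = False.
Set safe = False.
Set light = False.
All clauses satisfied.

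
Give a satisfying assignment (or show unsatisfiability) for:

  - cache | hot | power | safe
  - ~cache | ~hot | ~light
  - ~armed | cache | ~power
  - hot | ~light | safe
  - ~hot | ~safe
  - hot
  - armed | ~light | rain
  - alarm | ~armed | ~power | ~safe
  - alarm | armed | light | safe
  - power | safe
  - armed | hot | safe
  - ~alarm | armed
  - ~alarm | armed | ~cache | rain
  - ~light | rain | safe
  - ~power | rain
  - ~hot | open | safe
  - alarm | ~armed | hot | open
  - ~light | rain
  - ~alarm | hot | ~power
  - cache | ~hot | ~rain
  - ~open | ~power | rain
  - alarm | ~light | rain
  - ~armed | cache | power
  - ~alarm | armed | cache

cache = True; safe = False; hot = True; open = True; light = False; armed = True; alarm = True; rain = True; power = True

Unit clause (hot) forces hot = True.
In (~hot | ~safe) only ~safe is left, so safe = False.
In (power | safe) only power is left, so power = True.
In (~power | rain) only rain is left, so rain = True.
In (~hot | open | safe) only open is left, so open = True.
In (cache | ~hot | ~rain) only cache is left, so cache = True.
In (~cache | ~hot | ~light) only ~light is left, so light = False.
Try armed = False:
  (alarm | armed | light | safe) forces alarm = True.
  clause (~alarm | armed) is falsified — backtrack.
So armed = True.
Set alarm = True.
All clauses satisfied.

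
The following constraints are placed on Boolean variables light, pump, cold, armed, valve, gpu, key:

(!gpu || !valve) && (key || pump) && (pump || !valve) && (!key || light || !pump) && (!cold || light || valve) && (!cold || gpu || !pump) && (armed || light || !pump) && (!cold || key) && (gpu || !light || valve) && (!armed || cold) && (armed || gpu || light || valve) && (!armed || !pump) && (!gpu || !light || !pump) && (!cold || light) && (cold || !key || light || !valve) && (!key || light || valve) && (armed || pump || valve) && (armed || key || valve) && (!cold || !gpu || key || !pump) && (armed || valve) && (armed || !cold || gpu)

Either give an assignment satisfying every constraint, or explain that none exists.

light = True; pump = True; cold = False; armed = False; valve = True; gpu = False; key = False

Set light = True.
Set pump = True.
  then (!armed || !pump) forces armed = False.
  then (!gpu || !light || !pump) forces gpu = False.
  then (armed || valve) forces valve = True.
  then (armed || !cold || gpu) forces cold = False.
Set key = False.
All clauses satisfied.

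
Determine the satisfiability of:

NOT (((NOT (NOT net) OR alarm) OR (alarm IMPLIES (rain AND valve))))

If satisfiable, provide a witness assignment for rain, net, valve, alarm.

The formula is unsatisfiable.

Case alarm = True: the formula becomes NOT ((True OR (rain AND valve))) = False.
Case alarm = False: the formula becomes NOT ((NOT (NOT net) OR True)) = False.
Both cases fail — unsatisfiable.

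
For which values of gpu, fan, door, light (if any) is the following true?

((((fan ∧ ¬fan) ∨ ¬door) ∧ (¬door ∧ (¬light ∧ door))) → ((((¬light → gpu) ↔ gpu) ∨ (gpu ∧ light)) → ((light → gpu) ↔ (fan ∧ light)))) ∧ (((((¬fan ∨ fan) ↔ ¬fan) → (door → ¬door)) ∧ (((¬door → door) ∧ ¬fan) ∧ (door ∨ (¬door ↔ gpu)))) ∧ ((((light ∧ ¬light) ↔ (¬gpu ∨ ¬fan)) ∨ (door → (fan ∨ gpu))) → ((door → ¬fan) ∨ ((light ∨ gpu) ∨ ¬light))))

No satisfying assignment exists.

Case door = True: the formula simplifies to (¬(((¬fan ∨ fan) ↔ ¬fan)) ∧ ¬fan) ∧ ((((light ∧ ¬light) ↔ (¬gpu ∨ ¬fan)) ∨ (fan ∨ gpu)) → (¬fan ∨ ((light ∨ gpu) ∨ ¬light))).
  fan = True: the conjunct ¬fan is False.
  fan = False: the conjunct ¬(((¬fan ∨ fan) ↔ ¬fan)) becomes ¬((True ↔ True)) = False.
Case door = False: the conjunct ¬door → door becomes ¬False → False = False.
Both cases fail — unsatisfiable.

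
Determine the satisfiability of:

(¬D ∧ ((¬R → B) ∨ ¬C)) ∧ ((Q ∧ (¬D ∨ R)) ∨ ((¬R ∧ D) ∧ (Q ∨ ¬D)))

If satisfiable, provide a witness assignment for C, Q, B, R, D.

C=F, Q=T, B=T, R=T, D=F

  ¬D ∧ ((¬R → B) ∨ ¬C) = True
    ¬D = True
    (¬R → B) ∨ ¬C = True
      ¬R → B = True
        ¬R = False
      ¬C = True
  (Q ∧ (¬D ∨ R)) ∨ ((¬R ∧ D) ∧ (Q ∨ ¬D)) = True
    Q ∧ (¬D ∨ R) = True
      ¬D ∨ R = True
        ¬D = True
    (¬R ∧ D) ∧ (Q ∨ ¬D) = False
      ¬R ∧ D = False
        ¬R = False
      Q ∨ ¬D = True
        ¬D = True
Both conjuncts True, so the formula holds.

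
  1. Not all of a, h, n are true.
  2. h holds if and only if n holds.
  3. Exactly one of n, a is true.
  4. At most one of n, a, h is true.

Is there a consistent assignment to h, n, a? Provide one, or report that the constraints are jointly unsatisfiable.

h = False; n = False; a = True

  (1) {a, h, n}: 1/3 true — not all ✓
  (2) h=F, n=F — same ✓
  (3) {n, a}: 1 true — exactly one ✓
  (4) {n, a, h}: 1 true — at most one ✓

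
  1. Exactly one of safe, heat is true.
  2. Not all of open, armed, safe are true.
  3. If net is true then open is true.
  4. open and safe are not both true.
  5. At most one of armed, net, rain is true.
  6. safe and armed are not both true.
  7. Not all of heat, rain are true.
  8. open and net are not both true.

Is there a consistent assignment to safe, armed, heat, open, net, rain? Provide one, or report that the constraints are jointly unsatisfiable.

safe = False, armed = False, heat = True, open = False, net = False, rain = False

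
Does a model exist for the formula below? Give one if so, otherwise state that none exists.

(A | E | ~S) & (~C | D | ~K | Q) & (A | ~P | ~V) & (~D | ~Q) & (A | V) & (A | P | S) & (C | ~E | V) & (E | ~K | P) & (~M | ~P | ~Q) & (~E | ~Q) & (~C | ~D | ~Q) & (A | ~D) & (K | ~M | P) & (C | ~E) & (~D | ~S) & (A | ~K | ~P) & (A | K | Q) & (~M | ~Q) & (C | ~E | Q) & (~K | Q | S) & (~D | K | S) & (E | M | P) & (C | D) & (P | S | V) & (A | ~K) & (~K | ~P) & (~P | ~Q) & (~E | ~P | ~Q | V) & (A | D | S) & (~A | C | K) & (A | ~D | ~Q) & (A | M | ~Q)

C=T; Q=F; K=F; D=F; P=T; V=T; A=T; S=T; M=T; E=F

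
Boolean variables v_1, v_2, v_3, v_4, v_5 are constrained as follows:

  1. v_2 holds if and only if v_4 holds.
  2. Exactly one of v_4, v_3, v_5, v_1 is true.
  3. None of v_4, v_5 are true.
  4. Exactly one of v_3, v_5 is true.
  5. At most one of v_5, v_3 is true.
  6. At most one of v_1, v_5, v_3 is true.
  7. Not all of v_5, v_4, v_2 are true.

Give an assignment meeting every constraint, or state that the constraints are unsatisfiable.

v_1: False, v_2: False, v_3: True, v_4: False, v_5: False

  (1) v_2=F, v_4=F — same ✓
  (2) {v_4, v_3, v_5, v_1}: 1 true — exactly one ✓
  (3) {v_4, v_5}: 0 true — none ✓
  (4) {v_3, v_5}: 1 true — exactly one ✓
  (5) {v_5, v_3}: 1 true — at most one ✓
  (6) {v_1, v_5, v_3}: 1 true — at most one ✓
  (7) {v_5, v_4, v_2}: 0/3 true — not all ✓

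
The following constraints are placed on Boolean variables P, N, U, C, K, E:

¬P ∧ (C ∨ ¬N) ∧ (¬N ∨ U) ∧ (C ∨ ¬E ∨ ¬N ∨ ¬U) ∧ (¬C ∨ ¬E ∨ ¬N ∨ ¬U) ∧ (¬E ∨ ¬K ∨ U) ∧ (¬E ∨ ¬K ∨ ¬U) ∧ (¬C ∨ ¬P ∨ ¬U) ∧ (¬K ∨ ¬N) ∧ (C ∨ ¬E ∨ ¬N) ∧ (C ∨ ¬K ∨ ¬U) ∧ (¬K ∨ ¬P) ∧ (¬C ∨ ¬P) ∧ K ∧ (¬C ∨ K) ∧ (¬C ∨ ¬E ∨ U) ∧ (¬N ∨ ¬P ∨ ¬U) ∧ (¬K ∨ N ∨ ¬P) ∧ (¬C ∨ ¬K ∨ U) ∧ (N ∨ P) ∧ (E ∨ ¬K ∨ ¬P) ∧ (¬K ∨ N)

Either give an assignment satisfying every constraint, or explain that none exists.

Case P = True:
  Clause (¬P) is falsified — contradiction.
Case P = False:
  (K) forces K = True.
  (¬K ∨ ¬N) forces N = False.
  Clause (N ∨ P) is falsified — contradiction.
Both cases fail, so the formula is unsatisfiable.

The formula is unsatisfiable.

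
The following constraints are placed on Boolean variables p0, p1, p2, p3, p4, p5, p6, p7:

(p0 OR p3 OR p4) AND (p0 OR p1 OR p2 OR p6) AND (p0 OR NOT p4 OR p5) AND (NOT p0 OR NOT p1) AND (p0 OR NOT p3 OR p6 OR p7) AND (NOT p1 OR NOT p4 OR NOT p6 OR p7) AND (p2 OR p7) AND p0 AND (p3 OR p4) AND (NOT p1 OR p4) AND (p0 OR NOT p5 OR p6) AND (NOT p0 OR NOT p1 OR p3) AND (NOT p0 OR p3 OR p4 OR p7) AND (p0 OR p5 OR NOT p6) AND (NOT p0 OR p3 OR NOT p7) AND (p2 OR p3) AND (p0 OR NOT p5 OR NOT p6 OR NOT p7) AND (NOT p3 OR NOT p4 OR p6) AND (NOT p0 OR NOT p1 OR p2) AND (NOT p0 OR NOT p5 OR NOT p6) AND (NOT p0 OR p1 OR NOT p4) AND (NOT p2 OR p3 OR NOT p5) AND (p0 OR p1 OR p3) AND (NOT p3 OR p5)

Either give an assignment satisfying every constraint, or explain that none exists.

p0=T, p1=F, p2=T, p3=T, p4=F, p5=T, p6=F, p7=T

Unit clause (p0) forces p0 = True.
In (NOT p0 OR NOT p1) only NOT p1 is left, so p1 = False.
In (NOT p0 OR p1 OR NOT p4) only NOT p4 is left, so p4 = False.
In (p3 OR p4) only p3 is left, so p3 = True.
In (NOT p3 OR p5) only p5 is left, so p5 = True.
In (NOT p0 OR NOT p5 OR NOT p6) only NOT p6 is left, so p6 = False.
Set p2 = True.
Set p7 = True.
All clauses satisfied.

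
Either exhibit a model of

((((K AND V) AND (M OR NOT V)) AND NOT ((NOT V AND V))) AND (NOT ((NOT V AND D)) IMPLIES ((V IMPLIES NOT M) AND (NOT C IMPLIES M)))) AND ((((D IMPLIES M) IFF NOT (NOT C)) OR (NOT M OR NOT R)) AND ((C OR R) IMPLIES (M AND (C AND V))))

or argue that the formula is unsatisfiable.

Case V = True: the formula simplifies to ((K AND M) AND (NOT M AND (NOT C IMPLIES M))) AND ((((D IMPLIES M) IFF NOT (NOT C)) OR (NOT M OR NOT R)) AND ((C OR R) IMPLIES (M AND C))).
  M = True: the conjunct NOT M is False.
  M = False: the conjunct M is False.
Case V = False: the conjunct V is False.
Both cases fail — unsatisfiable.

UNSATISFIABLE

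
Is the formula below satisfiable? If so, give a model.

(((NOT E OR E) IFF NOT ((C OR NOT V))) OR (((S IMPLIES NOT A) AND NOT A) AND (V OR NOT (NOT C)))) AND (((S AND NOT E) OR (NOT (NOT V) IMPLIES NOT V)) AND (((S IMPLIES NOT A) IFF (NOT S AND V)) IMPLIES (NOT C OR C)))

E = True, S = True, A = False, C = True, V = False

  ((NOT E OR E) IFF NOT ((C OR NOT V))) OR (((S IMPLIES NOT A) AND NOT A) AND (V OR NOT (NOT C))) = True
    (NOT E OR E) IFF NOT ((C OR NOT V)) = False
      NOT E OR E = True
        NOT E = False
      NOT ((C OR NOT V)) = False
        C OR NOT V = True
          NOT V = True
    ((S IMPLIES NOT A) AND NOT A) AND (V OR NOT (NOT C)) = True
      (S IMPLIES NOT A) AND NOT A = True
        S IMPLIES NOT A = True
          NOT A = True
        NOT A = True
      V OR NOT (NOT C) = True
        NOT (NOT C) = True
          NOT C = False
  ((S AND NOT E) OR (NOT (NOT V) IMPLIES NOT V)) AND (((S IMPLIES NOT A) IFF (NOT S AND V)) IMPLIES (NOT C OR C)) = True
    (S AND NOT E) OR (NOT (NOT V) IMPLIES NOT V) = True
      S AND NOT E = False
        NOT E = False
      NOT (NOT V) IMPLIES NOT V = True
        NOT (NOT V) = False
          NOT V = True
        NOT V = True
    ((S IMPLIES NOT A) IFF (NOT S AND V)) IMPLIES (NOT C OR C) = True
      (S IMPLIES NOT A) IFF (NOT S AND V) = False
        S IMPLIES NOT A = True
          NOT A = True
        NOT S AND V = False
          NOT S = False
      NOT C OR C = True
        NOT C = False
Both conjuncts True, so the formula holds.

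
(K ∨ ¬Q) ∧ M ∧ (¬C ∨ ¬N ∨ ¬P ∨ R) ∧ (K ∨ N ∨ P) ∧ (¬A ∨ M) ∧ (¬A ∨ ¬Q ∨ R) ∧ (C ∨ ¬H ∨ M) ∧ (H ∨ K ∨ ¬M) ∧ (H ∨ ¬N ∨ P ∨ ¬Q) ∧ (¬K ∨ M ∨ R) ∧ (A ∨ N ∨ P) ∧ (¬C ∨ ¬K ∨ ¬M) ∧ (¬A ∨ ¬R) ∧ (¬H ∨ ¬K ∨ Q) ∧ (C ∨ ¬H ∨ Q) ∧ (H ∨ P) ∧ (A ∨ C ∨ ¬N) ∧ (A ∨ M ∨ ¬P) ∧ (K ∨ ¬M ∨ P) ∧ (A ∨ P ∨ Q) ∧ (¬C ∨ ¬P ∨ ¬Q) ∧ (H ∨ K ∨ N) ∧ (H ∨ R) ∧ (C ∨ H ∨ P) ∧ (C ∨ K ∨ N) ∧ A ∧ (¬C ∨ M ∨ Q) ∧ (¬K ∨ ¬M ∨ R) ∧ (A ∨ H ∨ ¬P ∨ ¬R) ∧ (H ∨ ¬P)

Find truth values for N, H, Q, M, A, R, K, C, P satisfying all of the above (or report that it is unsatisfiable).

N = False; H = True; Q = False; M = True; A = True; R = False; K = False; C = True; P = True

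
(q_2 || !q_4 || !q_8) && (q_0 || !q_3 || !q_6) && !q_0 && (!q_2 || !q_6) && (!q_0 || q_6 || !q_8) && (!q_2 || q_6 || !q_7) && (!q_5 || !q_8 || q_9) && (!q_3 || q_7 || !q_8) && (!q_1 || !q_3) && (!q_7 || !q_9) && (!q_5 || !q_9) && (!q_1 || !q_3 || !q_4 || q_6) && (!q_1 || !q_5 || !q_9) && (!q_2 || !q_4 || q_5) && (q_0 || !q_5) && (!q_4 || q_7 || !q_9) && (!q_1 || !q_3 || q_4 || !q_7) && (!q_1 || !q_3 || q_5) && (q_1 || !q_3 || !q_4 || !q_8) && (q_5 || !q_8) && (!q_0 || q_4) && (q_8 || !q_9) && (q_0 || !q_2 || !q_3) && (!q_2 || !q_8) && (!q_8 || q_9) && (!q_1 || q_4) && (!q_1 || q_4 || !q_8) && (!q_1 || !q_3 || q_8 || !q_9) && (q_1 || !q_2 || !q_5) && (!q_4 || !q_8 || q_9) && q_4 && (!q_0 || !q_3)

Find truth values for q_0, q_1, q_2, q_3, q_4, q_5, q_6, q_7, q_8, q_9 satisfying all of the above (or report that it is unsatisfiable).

Unit clause (!q_0) forces q_0 = False.
In (q_0 || !q_5) only !q_5 is left, so q_5 = False.
In (q_5 || !q_8) only !q_8 is left, so q_8 = False.
In (q_8 || !q_9) only !q_9 is left, so q_9 = False.
Unit clause (q_4) forces q_4 = True.
In (!q_2 || !q_4 || q_5) only !q_2 is left, so q_2 = False.
Set q_1 = False.
Set q_3 = False.
Set q_6 = False.
Set q_7 = True.
All clauses satisfied.

q_0 = False, q_1 = False, q_2 = False, q_3 = False, q_4 = True, q_5 = False, q_6 = False, q_7 = True, q_8 = False, q_9 = False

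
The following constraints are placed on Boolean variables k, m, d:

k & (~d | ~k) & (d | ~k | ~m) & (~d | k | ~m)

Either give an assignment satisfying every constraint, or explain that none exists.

k=T, m=F, d=F

Unit clause (k) forces k = True.
In (~d | ~k) only ~d is left, so d = False.
In (d | ~k | ~m) only ~m is left, so m = False.
Check each clause:
  (k): k holds.
  (~d | ~k): ~d holds.
  (d | ~k | ~m): ~m holds.
  (~d | k | ~m): ~d holds.
All clauses satisfied.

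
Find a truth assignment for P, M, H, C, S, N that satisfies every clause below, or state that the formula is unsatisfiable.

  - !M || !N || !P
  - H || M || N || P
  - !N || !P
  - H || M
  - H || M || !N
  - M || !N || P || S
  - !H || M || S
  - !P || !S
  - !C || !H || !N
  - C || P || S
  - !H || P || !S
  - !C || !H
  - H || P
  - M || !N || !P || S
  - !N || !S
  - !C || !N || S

Try P = False:
  (H || P) forces H = True.
  (!H || P || !S) forces S = False.
  (!H || M || S) forces M = True.
  (C || P || S) forces C = True.
  clause (!C || !H) is falsified — backtrack.
So P = True.
  then (!N || !P) forces N = False.
  then (!P || !S) forces S = False.
Set M = True.
Set H = False.
Set C = False.
All clauses satisfied.

P: True, M: True, H: False, C: False, S: False, N: False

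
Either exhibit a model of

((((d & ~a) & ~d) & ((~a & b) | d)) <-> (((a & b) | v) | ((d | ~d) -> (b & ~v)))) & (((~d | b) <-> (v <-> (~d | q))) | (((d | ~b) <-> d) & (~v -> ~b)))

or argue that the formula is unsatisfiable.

v = False, b = False, q = False, d = True, a = False

  (((d & ~a) & ~d) & ((~a & b) | d)) <-> (((a & b) | v) | ((d | ~d) -> (b & ~v))) = True
    ((d & ~a) & ~d) & ((~a & b) | d) = False
      (d & ~a) & ~d = False
        d & ~a = True
          ~a = True
        ~d = False
      (~a & b) | d = True
        ~a & b = False
          ~a = True
    ((a & b) | v) | ((d | ~d) -> (b & ~v)) = False
      (a & b) | v = False
        a & b = False
      (d | ~d) -> (b & ~v) = False
        d | ~d = True
          ~d = False
        b & ~v = False
          ~v = True
  ((~d | b) <-> (v <-> (~d | q))) | (((d | ~b) <-> d) & (~v -> ~b)) = True
    (~d | b) <-> (v <-> (~d | q)) = False
      ~d | b = False
        ~d = False
      v <-> (~d | q) = True
        ~d | q = False
          ~d = False
    ((d | ~b) <-> d) & (~v -> ~b) = True
      (d | ~b) <-> d = True
        d | ~b = True
          ~b = True
      ~v -> ~b = True
        ~v = True
        ~b = True
Both conjuncts True, so the formula holds.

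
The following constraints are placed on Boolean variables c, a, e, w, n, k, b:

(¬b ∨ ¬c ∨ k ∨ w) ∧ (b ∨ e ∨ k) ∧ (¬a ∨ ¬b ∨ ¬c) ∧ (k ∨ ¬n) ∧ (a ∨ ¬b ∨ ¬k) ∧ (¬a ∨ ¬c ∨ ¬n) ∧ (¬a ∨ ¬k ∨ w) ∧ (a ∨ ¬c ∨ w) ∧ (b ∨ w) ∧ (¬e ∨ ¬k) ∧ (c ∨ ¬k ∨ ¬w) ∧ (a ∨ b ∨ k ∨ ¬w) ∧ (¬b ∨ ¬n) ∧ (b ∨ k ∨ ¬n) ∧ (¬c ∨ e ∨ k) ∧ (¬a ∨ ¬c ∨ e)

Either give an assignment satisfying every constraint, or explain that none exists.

c=T, a=F, e=T, w=T, n=F, k=F, b=T

Set c = True.
Set a = False.
  then (a ∨ ¬c ∨ w) forces w = True.
Set e = True.
  then (¬e ∨ ¬k) forces k = False.
  then (a ∨ b ∨ k ∨ ¬w) forces b = True.
  then (¬b ∨ ¬n) forces n = False.
All clauses satisfied.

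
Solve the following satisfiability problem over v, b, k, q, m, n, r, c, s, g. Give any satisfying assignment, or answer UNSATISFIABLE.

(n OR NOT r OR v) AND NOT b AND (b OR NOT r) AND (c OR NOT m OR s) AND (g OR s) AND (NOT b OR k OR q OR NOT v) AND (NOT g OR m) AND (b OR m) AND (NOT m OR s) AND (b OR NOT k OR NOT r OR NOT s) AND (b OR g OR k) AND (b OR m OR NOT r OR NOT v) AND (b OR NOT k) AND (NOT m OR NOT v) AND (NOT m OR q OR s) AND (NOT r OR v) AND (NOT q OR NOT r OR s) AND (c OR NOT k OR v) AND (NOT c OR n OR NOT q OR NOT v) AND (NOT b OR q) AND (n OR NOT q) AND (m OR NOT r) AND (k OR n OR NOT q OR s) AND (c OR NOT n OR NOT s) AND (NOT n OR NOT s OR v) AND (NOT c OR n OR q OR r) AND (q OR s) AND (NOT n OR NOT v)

Unit clause (NOT b) forces b = False.
In (b OR NOT r) only NOT r is left, so r = False.
In (b OR m) only m is left, so m = True.
In (NOT m OR s) only s is left, so s = True.
In (b OR NOT k) only NOT k is left, so k = False.
In (NOT m OR NOT v) only NOT v is left, so v = False.
In (NOT n OR NOT s OR v) only NOT n is left, so n = False.
In (b OR g OR k) only g is left, so g = True.
In (n OR NOT q) only NOT q is left, so q = False.
In (NOT c OR n OR q OR r) only NOT c is left, so c = False.
All clauses satisfied.

v=F, b=F, k=F, q=F, m=T, n=F, r=F, c=F, s=T, g=T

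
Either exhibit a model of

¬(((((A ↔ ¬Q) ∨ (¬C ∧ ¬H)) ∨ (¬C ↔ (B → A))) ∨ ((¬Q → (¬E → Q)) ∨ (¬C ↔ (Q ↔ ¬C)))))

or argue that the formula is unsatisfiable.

A = False, Q = False, E = False, B = False, H = True, C = True

  ¬(((((A ↔ ¬Q) ∨ (¬C ∧ ¬H)) ∨ (¬C ↔ (B → A))) ∨ ((¬Q → (¬E → Q)) ∨ (¬C ↔ (Q ↔ ¬C))))) = True
    (((A ↔ ¬Q) ∨ (¬C ∧ ¬H)) ∨ (¬C ↔ (B → A))) ∨ ((¬Q → (¬E → Q)) ∨ (¬C ↔ (Q ↔ ¬C))) = False
      ((A ↔ ¬Q) ∨ (¬C ∧ ¬H)) ∨ (¬C ↔ (B → A)) = False
        (A ↔ ¬Q) ∨ (¬C ∧ ¬H) = False
          A ↔ ¬Q = False
            ¬Q = True
          ¬C ∧ ¬H = False
            ¬C = False
            ¬H = False
        ¬C ↔ (B → A) = False
          ¬C = False
          B → A = True
      (¬Q → (¬E → Q)) ∨ (¬C ↔ (Q ↔ ¬C)) = False
        ¬Q → (¬E → Q) = False
          ¬Q = True
          ¬E → Q = False
            ¬E = True
        ¬C ↔ (Q ↔ ¬C) = False
          ¬C = False
          Q ↔ ¬C = True
            ¬C = False
The formula evaluates to True.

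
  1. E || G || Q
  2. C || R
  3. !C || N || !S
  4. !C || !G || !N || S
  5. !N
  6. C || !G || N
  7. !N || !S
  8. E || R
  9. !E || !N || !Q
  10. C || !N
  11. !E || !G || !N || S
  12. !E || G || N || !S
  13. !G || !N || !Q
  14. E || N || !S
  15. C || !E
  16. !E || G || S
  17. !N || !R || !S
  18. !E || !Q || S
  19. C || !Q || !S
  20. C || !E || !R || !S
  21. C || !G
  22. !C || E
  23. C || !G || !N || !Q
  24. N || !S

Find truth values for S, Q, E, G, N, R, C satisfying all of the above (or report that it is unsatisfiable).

Unit clause (!N) forces N = False.
In (N || !S) only !S is left, so S = False.
Set Q = True.
  then (!E || !Q || S) forces E = False.
  then (!C || E) forces C = False.
  then (C || R) forces R = True.
  then (C || !G || N) forces G = False.
All clauses satisfied.

S = False, Q = True, E = False, G = False, N = False, R = True, C = False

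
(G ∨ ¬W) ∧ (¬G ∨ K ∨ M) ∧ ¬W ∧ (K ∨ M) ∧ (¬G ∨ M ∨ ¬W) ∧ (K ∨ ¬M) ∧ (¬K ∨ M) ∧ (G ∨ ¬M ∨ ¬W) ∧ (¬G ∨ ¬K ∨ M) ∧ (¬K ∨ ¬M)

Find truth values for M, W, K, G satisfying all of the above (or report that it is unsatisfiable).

Unsatisfiable — no assignment works.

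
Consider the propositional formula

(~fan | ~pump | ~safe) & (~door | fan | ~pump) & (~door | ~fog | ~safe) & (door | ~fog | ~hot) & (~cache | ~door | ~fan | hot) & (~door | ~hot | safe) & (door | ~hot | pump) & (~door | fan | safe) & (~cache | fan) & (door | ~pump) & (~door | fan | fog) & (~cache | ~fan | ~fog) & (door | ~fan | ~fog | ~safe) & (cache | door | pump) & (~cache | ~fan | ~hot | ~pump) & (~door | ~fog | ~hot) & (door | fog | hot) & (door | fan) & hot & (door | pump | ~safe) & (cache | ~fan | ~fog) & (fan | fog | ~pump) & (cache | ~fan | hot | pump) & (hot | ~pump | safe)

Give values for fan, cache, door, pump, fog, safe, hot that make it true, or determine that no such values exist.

Unit clause (hot) forces hot = True.
Set fan = True.
Set cache = True.
  then (~cache | ~fan | ~fog) forces fog = False.
  then (~cache | ~fan | ~hot | ~pump) forces pump = False.
  then (door | ~hot | pump) forces door = True.
  then (~door | ~hot | safe) forces safe = True.
All clauses satisfied.

fan=T, cache=T, door=T, pump=F, fog=F, safe=T, hot=T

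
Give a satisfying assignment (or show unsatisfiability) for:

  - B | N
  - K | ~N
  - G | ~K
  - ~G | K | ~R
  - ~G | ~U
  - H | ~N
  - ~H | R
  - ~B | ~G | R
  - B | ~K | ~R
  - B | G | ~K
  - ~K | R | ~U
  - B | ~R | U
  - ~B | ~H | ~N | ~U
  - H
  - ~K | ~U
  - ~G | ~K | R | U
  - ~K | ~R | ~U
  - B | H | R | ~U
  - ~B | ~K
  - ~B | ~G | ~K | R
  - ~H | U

Unit clause (H) forces H = True.
In (~H | U) only U is left, so U = True.
In (~G | ~U) only ~G is left, so G = False.
In (~H | R) only R is left, so R = True.
In (~K | ~U) only ~K is left, so K = False.
In (K | ~N) only ~N is left, so N = False.
In (B | N) only B is left, so B = True.
All clauses satisfied.

H = True; K = False; U = True; B = True; N = False; R = True; G = False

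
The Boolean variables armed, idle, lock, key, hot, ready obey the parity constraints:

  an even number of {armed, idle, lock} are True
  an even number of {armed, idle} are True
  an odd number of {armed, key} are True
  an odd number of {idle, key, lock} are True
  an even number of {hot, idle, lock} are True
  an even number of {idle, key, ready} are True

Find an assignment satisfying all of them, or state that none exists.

armed = False, idle = False, lock = False, key = True, hot = False, ready = True

{armed, idle, lock}: 0 true → even ✓
{armed, idle}: 0 true → even ✓
{armed, key}: 1 true → odd ✓
{idle, key, lock}: 1 true → odd ✓
{hot, idle, lock}: 0 true → even ✓
{idle, key, ready}: 2 true → even ✓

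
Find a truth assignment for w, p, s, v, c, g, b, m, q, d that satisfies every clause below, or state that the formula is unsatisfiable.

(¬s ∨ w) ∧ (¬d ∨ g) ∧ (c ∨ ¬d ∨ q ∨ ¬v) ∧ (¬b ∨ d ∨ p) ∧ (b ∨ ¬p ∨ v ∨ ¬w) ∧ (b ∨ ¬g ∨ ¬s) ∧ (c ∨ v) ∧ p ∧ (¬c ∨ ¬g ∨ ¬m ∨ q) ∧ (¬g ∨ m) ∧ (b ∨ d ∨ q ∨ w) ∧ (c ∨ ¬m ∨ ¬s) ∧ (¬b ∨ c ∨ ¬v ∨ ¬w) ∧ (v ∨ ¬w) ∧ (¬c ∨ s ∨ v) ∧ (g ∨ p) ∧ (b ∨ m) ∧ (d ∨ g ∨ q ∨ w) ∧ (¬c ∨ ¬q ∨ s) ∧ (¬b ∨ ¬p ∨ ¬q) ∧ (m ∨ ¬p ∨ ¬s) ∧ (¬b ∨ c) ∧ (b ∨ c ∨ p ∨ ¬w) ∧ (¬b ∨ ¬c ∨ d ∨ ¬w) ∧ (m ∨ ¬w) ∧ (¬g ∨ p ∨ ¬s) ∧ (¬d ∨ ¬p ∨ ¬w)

Unit clause (p) forces p = True.
Set w = True.
  then (v ∨ ¬w) forces v = True.
  then (m ∨ ¬w) forces m = True.
  then (¬d ∨ ¬p ∨ ¬w) forces d = False.
Set s = False.
Set c = True.
  then (¬c ∨ ¬q ∨ s) forces q = False.
  then (¬b ∨ ¬c ∨ d ∨ ¬w) forces b = False.
  then (¬c ∨ ¬g ∨ ¬m ∨ q) forces g = False.
All clauses satisfied.

w = True, p = True, s = False, v = True, c = True, g = False, b = False, m = True, q = False, d = False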